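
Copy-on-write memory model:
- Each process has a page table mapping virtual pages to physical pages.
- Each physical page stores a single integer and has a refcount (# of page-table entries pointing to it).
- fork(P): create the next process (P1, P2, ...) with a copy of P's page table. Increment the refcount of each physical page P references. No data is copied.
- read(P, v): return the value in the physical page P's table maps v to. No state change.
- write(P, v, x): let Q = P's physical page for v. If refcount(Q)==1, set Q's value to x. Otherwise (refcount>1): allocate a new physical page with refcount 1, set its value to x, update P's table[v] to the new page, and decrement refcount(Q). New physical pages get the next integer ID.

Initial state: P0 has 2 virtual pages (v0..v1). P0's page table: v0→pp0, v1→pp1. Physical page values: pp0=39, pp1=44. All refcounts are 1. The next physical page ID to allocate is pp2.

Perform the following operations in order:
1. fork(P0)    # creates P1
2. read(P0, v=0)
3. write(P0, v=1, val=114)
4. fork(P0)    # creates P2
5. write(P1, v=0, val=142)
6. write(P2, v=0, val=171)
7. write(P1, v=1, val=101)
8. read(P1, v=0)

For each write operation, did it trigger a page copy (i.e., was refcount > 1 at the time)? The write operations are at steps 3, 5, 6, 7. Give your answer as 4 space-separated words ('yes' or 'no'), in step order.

Op 1: fork(P0) -> P1. 2 ppages; refcounts: pp0:2 pp1:2
Op 2: read(P0, v0) -> 39. No state change.
Op 3: write(P0, v1, 114). refcount(pp1)=2>1 -> COPY to pp2. 3 ppages; refcounts: pp0:2 pp1:1 pp2:1
Op 4: fork(P0) -> P2. 3 ppages; refcounts: pp0:3 pp1:1 pp2:2
Op 5: write(P1, v0, 142). refcount(pp0)=3>1 -> COPY to pp3. 4 ppages; refcounts: pp0:2 pp1:1 pp2:2 pp3:1
Op 6: write(P2, v0, 171). refcount(pp0)=2>1 -> COPY to pp4. 5 ppages; refcounts: pp0:1 pp1:1 pp2:2 pp3:1 pp4:1
Op 7: write(P1, v1, 101). refcount(pp1)=1 -> write in place. 5 ppages; refcounts: pp0:1 pp1:1 pp2:2 pp3:1 pp4:1
Op 8: read(P1, v0) -> 142. No state change.

yes yes yes no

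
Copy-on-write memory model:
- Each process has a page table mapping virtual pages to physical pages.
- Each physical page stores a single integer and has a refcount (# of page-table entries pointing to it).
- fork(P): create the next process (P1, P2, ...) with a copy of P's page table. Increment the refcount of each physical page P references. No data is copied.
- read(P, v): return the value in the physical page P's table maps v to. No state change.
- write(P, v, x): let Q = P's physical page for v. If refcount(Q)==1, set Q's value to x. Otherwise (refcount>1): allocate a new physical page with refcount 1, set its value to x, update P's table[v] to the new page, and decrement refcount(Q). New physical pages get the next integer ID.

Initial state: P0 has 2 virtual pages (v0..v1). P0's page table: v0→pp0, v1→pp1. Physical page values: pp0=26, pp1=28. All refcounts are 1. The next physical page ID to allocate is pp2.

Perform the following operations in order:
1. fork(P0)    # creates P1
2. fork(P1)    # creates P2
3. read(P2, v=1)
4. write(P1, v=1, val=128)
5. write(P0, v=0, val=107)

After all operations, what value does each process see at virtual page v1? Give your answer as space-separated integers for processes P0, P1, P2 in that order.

Answer: 28 128 28

Derivation:
Op 1: fork(P0) -> P1. 2 ppages; refcounts: pp0:2 pp1:2
Op 2: fork(P1) -> P2. 2 ppages; refcounts: pp0:3 pp1:3
Op 3: read(P2, v1) -> 28. No state change.
Op 4: write(P1, v1, 128). refcount(pp1)=3>1 -> COPY to pp2. 3 ppages; refcounts: pp0:3 pp1:2 pp2:1
Op 5: write(P0, v0, 107). refcount(pp0)=3>1 -> COPY to pp3. 4 ppages; refcounts: pp0:2 pp1:2 pp2:1 pp3:1
P0: v1 -> pp1 = 28
P1: v1 -> pp2 = 128
P2: v1 -> pp1 = 28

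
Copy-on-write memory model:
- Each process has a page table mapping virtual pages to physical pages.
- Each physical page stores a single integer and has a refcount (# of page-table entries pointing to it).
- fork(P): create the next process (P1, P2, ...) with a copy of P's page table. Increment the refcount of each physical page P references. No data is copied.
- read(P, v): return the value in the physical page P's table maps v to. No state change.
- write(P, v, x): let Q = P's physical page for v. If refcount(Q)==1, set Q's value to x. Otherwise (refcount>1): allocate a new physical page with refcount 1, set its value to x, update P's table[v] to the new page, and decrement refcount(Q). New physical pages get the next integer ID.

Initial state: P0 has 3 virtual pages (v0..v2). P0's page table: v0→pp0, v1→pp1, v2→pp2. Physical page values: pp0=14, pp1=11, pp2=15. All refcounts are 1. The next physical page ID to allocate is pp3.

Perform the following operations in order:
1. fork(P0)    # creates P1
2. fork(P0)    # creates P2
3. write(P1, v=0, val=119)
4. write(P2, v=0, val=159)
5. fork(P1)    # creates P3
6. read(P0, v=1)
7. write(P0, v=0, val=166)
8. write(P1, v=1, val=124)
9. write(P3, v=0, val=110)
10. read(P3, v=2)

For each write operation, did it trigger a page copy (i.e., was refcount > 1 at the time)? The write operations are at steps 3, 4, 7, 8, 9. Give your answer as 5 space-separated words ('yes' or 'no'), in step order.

Op 1: fork(P0) -> P1. 3 ppages; refcounts: pp0:2 pp1:2 pp2:2
Op 2: fork(P0) -> P2. 3 ppages; refcounts: pp0:3 pp1:3 pp2:3
Op 3: write(P1, v0, 119). refcount(pp0)=3>1 -> COPY to pp3. 4 ppages; refcounts: pp0:2 pp1:3 pp2:3 pp3:1
Op 4: write(P2, v0, 159). refcount(pp0)=2>1 -> COPY to pp4. 5 ppages; refcounts: pp0:1 pp1:3 pp2:3 pp3:1 pp4:1
Op 5: fork(P1) -> P3. 5 ppages; refcounts: pp0:1 pp1:4 pp2:4 pp3:2 pp4:1
Op 6: read(P0, v1) -> 11. No state change.
Op 7: write(P0, v0, 166). refcount(pp0)=1 -> write in place. 5 ppages; refcounts: pp0:1 pp1:4 pp2:4 pp3:2 pp4:1
Op 8: write(P1, v1, 124). refcount(pp1)=4>1 -> COPY to pp5. 6 ppages; refcounts: pp0:1 pp1:3 pp2:4 pp3:2 pp4:1 pp5:1
Op 9: write(P3, v0, 110). refcount(pp3)=2>1 -> COPY to pp6. 7 ppages; refcounts: pp0:1 pp1:3 pp2:4 pp3:1 pp4:1 pp5:1 pp6:1
Op 10: read(P3, v2) -> 15. No state change.

yes yes no yes yes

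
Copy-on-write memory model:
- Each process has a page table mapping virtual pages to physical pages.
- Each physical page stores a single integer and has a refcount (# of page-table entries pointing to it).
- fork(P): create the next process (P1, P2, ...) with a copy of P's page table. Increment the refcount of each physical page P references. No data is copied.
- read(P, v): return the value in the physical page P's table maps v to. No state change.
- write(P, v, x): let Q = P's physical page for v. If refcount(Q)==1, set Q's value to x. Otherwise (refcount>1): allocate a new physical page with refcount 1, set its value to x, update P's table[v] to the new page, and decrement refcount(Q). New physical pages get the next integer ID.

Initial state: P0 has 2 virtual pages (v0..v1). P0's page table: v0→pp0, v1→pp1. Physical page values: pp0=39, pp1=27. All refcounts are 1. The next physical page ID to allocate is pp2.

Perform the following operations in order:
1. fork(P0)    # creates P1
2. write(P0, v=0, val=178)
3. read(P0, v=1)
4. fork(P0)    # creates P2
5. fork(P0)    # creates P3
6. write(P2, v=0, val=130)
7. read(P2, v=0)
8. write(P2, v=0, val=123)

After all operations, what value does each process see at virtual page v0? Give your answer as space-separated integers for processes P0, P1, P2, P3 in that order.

Answer: 178 39 123 178

Derivation:
Op 1: fork(P0) -> P1. 2 ppages; refcounts: pp0:2 pp1:2
Op 2: write(P0, v0, 178). refcount(pp0)=2>1 -> COPY to pp2. 3 ppages; refcounts: pp0:1 pp1:2 pp2:1
Op 3: read(P0, v1) -> 27. No state change.
Op 4: fork(P0) -> P2. 3 ppages; refcounts: pp0:1 pp1:3 pp2:2
Op 5: fork(P0) -> P3. 3 ppages; refcounts: pp0:1 pp1:4 pp2:3
Op 6: write(P2, v0, 130). refcount(pp2)=3>1 -> COPY to pp3. 4 ppages; refcounts: pp0:1 pp1:4 pp2:2 pp3:1
Op 7: read(P2, v0) -> 130. No state change.
Op 8: write(P2, v0, 123). refcount(pp3)=1 -> write in place. 4 ppages; refcounts: pp0:1 pp1:4 pp2:2 pp3:1
P0: v0 -> pp2 = 178
P1: v0 -> pp0 = 39
P2: v0 -> pp3 = 123
P3: v0 -> pp2 = 178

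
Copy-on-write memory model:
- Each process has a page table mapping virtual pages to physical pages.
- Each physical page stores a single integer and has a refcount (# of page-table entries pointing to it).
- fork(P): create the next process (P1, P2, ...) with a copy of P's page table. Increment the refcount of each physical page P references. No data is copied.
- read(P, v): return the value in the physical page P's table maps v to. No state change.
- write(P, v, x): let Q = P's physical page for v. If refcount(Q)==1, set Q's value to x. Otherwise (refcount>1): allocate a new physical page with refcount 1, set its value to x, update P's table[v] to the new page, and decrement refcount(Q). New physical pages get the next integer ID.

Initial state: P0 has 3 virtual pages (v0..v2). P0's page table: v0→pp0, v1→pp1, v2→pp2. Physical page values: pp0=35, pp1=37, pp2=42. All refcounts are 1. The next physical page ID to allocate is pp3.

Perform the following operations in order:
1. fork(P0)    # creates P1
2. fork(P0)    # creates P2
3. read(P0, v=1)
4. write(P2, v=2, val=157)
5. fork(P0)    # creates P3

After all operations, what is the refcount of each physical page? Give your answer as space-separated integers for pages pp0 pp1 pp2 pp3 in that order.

Op 1: fork(P0) -> P1. 3 ppages; refcounts: pp0:2 pp1:2 pp2:2
Op 2: fork(P0) -> P2. 3 ppages; refcounts: pp0:3 pp1:3 pp2:3
Op 3: read(P0, v1) -> 37. No state change.
Op 4: write(P2, v2, 157). refcount(pp2)=3>1 -> COPY to pp3. 4 ppages; refcounts: pp0:3 pp1:3 pp2:2 pp3:1
Op 5: fork(P0) -> P3. 4 ppages; refcounts: pp0:4 pp1:4 pp2:3 pp3:1

Answer: 4 4 3 1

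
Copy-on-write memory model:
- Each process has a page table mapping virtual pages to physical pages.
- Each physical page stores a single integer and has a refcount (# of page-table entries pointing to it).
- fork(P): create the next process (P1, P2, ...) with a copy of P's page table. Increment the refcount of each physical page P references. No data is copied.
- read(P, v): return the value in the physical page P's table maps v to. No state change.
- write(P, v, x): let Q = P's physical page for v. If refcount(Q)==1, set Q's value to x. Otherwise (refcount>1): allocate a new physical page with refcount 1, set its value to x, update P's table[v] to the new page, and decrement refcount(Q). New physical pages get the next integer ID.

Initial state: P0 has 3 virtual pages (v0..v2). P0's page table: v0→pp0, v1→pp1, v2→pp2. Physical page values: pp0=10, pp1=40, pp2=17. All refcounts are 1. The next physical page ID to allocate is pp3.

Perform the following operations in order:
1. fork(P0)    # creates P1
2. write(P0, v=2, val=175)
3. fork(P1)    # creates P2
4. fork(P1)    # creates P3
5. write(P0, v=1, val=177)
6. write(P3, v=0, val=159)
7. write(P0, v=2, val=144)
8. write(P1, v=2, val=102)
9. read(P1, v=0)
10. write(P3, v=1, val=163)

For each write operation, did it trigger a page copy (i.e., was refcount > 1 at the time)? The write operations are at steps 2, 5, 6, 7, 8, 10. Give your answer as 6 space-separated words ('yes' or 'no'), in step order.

Op 1: fork(P0) -> P1. 3 ppages; refcounts: pp0:2 pp1:2 pp2:2
Op 2: write(P0, v2, 175). refcount(pp2)=2>1 -> COPY to pp3. 4 ppages; refcounts: pp0:2 pp1:2 pp2:1 pp3:1
Op 3: fork(P1) -> P2. 4 ppages; refcounts: pp0:3 pp1:3 pp2:2 pp3:1
Op 4: fork(P1) -> P3. 4 ppages; refcounts: pp0:4 pp1:4 pp2:3 pp3:1
Op 5: write(P0, v1, 177). refcount(pp1)=4>1 -> COPY to pp4. 5 ppages; refcounts: pp0:4 pp1:3 pp2:3 pp3:1 pp4:1
Op 6: write(P3, v0, 159). refcount(pp0)=4>1 -> COPY to pp5. 6 ppages; refcounts: pp0:3 pp1:3 pp2:3 pp3:1 pp4:1 pp5:1
Op 7: write(P0, v2, 144). refcount(pp3)=1 -> write in place. 6 ppages; refcounts: pp0:3 pp1:3 pp2:3 pp3:1 pp4:1 pp5:1
Op 8: write(P1, v2, 102). refcount(pp2)=3>1 -> COPY to pp6. 7 ppages; refcounts: pp0:3 pp1:3 pp2:2 pp3:1 pp4:1 pp5:1 pp6:1
Op 9: read(P1, v0) -> 10. No state change.
Op 10: write(P3, v1, 163). refcount(pp1)=3>1 -> COPY to pp7. 8 ppages; refcounts: pp0:3 pp1:2 pp2:2 pp3:1 pp4:1 pp5:1 pp6:1 pp7:1

yes yes yes no yes yes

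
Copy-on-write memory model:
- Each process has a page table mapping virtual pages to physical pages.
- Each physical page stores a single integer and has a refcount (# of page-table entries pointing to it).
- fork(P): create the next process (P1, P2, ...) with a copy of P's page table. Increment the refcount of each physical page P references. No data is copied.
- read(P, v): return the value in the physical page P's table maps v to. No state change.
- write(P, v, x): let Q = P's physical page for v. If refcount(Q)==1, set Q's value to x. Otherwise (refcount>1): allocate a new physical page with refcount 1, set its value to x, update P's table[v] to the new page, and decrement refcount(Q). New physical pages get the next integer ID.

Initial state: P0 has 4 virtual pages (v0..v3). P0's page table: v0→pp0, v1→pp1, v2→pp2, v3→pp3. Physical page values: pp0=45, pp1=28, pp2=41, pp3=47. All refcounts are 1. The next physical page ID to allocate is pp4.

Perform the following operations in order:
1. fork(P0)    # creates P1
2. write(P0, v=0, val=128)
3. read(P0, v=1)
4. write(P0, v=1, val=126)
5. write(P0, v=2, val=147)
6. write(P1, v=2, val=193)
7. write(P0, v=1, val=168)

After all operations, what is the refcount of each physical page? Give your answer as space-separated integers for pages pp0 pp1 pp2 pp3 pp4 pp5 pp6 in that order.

Op 1: fork(P0) -> P1. 4 ppages; refcounts: pp0:2 pp1:2 pp2:2 pp3:2
Op 2: write(P0, v0, 128). refcount(pp0)=2>1 -> COPY to pp4. 5 ppages; refcounts: pp0:1 pp1:2 pp2:2 pp3:2 pp4:1
Op 3: read(P0, v1) -> 28. No state change.
Op 4: write(P0, v1, 126). refcount(pp1)=2>1 -> COPY to pp5. 6 ppages; refcounts: pp0:1 pp1:1 pp2:2 pp3:2 pp4:1 pp5:1
Op 5: write(P0, v2, 147). refcount(pp2)=2>1 -> COPY to pp6. 7 ppages; refcounts: pp0:1 pp1:1 pp2:1 pp3:2 pp4:1 pp5:1 pp6:1
Op 6: write(P1, v2, 193). refcount(pp2)=1 -> write in place. 7 ppages; refcounts: pp0:1 pp1:1 pp2:1 pp3:2 pp4:1 pp5:1 pp6:1
Op 7: write(P0, v1, 168). refcount(pp5)=1 -> write in place. 7 ppages; refcounts: pp0:1 pp1:1 pp2:1 pp3:2 pp4:1 pp5:1 pp6:1

Answer: 1 1 1 2 1 1 1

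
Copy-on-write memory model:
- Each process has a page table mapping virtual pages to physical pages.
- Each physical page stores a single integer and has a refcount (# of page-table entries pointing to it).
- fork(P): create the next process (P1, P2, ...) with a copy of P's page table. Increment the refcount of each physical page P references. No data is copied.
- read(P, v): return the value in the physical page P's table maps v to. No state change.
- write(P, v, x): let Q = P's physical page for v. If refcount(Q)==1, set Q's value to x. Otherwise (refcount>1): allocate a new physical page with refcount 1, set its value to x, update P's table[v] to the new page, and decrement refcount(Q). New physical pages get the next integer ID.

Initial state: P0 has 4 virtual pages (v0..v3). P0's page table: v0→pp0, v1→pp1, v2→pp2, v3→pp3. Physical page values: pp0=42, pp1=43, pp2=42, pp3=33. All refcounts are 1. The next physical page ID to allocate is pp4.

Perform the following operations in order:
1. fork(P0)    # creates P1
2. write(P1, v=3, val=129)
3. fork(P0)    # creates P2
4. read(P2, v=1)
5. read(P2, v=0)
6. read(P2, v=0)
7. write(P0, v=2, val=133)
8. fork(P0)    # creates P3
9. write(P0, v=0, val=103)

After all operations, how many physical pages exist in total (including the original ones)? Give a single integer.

Op 1: fork(P0) -> P1. 4 ppages; refcounts: pp0:2 pp1:2 pp2:2 pp3:2
Op 2: write(P1, v3, 129). refcount(pp3)=2>1 -> COPY to pp4. 5 ppages; refcounts: pp0:2 pp1:2 pp2:2 pp3:1 pp4:1
Op 3: fork(P0) -> P2. 5 ppages; refcounts: pp0:3 pp1:3 pp2:3 pp3:2 pp4:1
Op 4: read(P2, v1) -> 43. No state change.
Op 5: read(P2, v0) -> 42. No state change.
Op 6: read(P2, v0) -> 42. No state change.
Op 7: write(P0, v2, 133). refcount(pp2)=3>1 -> COPY to pp5. 6 ppages; refcounts: pp0:3 pp1:3 pp2:2 pp3:2 pp4:1 pp5:1
Op 8: fork(P0) -> P3. 6 ppages; refcounts: pp0:4 pp1:4 pp2:2 pp3:3 pp4:1 pp5:2
Op 9: write(P0, v0, 103). refcount(pp0)=4>1 -> COPY to pp6. 7 ppages; refcounts: pp0:3 pp1:4 pp2:2 pp3:3 pp4:1 pp5:2 pp6:1

Answer: 7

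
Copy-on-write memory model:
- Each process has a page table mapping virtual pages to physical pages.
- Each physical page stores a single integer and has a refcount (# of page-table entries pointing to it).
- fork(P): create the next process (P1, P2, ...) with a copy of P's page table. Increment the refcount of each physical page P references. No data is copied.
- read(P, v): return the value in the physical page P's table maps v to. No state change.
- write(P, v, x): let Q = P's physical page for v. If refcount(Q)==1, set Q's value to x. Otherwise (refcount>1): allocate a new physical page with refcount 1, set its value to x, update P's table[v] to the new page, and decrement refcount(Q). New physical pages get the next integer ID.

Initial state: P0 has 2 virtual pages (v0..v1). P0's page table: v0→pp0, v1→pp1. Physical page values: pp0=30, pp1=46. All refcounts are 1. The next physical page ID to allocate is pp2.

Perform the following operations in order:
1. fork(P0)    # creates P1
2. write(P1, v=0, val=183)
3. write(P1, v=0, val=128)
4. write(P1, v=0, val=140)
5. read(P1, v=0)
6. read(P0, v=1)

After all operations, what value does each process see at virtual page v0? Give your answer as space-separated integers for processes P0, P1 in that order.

Op 1: fork(P0) -> P1. 2 ppages; refcounts: pp0:2 pp1:2
Op 2: write(P1, v0, 183). refcount(pp0)=2>1 -> COPY to pp2. 3 ppages; refcounts: pp0:1 pp1:2 pp2:1
Op 3: write(P1, v0, 128). refcount(pp2)=1 -> write in place. 3 ppages; refcounts: pp0:1 pp1:2 pp2:1
Op 4: write(P1, v0, 140). refcount(pp2)=1 -> write in place. 3 ppages; refcounts: pp0:1 pp1:2 pp2:1
Op 5: read(P1, v0) -> 140. No state change.
Op 6: read(P0, v1) -> 46. No state change.
P0: v0 -> pp0 = 30
P1: v0 -> pp2 = 140

Answer: 30 140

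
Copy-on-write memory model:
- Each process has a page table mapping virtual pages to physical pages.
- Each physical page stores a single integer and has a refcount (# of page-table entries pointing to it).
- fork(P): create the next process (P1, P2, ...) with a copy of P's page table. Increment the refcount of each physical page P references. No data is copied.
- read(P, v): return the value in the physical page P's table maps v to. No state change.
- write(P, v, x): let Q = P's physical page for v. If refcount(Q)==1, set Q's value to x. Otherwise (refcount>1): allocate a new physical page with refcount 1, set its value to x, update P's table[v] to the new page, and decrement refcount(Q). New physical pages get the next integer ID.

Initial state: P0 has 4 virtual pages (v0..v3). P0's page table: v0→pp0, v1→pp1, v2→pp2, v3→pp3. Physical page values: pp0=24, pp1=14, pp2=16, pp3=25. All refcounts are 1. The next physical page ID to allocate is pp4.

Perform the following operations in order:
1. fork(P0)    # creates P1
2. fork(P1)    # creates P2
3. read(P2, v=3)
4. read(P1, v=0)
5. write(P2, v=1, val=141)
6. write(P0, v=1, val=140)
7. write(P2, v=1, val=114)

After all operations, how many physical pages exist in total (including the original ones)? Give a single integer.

Answer: 6

Derivation:
Op 1: fork(P0) -> P1. 4 ppages; refcounts: pp0:2 pp1:2 pp2:2 pp3:2
Op 2: fork(P1) -> P2. 4 ppages; refcounts: pp0:3 pp1:3 pp2:3 pp3:3
Op 3: read(P2, v3) -> 25. No state change.
Op 4: read(P1, v0) -> 24. No state change.
Op 5: write(P2, v1, 141). refcount(pp1)=3>1 -> COPY to pp4. 5 ppages; refcounts: pp0:3 pp1:2 pp2:3 pp3:3 pp4:1
Op 6: write(P0, v1, 140). refcount(pp1)=2>1 -> COPY to pp5. 6 ppages; refcounts: pp0:3 pp1:1 pp2:3 pp3:3 pp4:1 pp5:1
Op 7: write(P2, v1, 114). refcount(pp4)=1 -> write in place. 6 ppages; refcounts: pp0:3 pp1:1 pp2:3 pp3:3 pp4:1 pp5:1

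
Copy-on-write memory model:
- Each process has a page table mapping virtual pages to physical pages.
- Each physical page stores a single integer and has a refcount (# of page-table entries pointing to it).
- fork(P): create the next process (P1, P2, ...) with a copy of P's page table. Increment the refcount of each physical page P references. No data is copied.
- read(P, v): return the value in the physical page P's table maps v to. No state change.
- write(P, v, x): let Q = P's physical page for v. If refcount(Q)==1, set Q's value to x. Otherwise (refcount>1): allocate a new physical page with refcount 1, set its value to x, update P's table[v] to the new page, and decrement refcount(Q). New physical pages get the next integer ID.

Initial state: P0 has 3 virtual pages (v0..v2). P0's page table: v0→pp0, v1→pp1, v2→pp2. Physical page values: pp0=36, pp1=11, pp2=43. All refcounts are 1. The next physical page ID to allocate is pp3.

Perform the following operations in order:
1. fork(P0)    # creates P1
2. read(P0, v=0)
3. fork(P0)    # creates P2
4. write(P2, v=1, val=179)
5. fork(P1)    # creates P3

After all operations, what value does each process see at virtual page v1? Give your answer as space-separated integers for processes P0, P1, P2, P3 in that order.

Op 1: fork(P0) -> P1. 3 ppages; refcounts: pp0:2 pp1:2 pp2:2
Op 2: read(P0, v0) -> 36. No state change.
Op 3: fork(P0) -> P2. 3 ppages; refcounts: pp0:3 pp1:3 pp2:3
Op 4: write(P2, v1, 179). refcount(pp1)=3>1 -> COPY to pp3. 4 ppages; refcounts: pp0:3 pp1:2 pp2:3 pp3:1
Op 5: fork(P1) -> P3. 4 ppages; refcounts: pp0:4 pp1:3 pp2:4 pp3:1
P0: v1 -> pp1 = 11
P1: v1 -> pp1 = 11
P2: v1 -> pp3 = 179
P3: v1 -> pp1 = 11

Answer: 11 11 179 11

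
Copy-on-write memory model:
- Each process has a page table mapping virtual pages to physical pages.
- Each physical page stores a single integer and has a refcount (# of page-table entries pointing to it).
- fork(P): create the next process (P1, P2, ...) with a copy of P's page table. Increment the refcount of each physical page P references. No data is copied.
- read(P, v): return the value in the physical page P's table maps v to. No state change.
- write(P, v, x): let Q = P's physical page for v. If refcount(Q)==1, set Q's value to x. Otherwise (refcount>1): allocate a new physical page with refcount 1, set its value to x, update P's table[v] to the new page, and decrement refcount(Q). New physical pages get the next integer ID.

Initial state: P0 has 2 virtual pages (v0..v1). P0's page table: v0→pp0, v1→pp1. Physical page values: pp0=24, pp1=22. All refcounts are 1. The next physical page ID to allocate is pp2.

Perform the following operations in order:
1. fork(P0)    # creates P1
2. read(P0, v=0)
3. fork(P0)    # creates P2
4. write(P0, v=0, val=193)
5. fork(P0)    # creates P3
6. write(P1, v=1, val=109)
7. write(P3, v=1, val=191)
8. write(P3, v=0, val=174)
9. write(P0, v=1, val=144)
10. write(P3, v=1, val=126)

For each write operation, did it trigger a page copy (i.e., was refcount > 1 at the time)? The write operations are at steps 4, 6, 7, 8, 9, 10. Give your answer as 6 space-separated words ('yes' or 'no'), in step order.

Op 1: fork(P0) -> P1. 2 ppages; refcounts: pp0:2 pp1:2
Op 2: read(P0, v0) -> 24. No state change.
Op 3: fork(P0) -> P2. 2 ppages; refcounts: pp0:3 pp1:3
Op 4: write(P0, v0, 193). refcount(pp0)=3>1 -> COPY to pp2. 3 ppages; refcounts: pp0:2 pp1:3 pp2:1
Op 5: fork(P0) -> P3. 3 ppages; refcounts: pp0:2 pp1:4 pp2:2
Op 6: write(P1, v1, 109). refcount(pp1)=4>1 -> COPY to pp3. 4 ppages; refcounts: pp0:2 pp1:3 pp2:2 pp3:1
Op 7: write(P3, v1, 191). refcount(pp1)=3>1 -> COPY to pp4. 5 ppages; refcounts: pp0:2 pp1:2 pp2:2 pp3:1 pp4:1
Op 8: write(P3, v0, 174). refcount(pp2)=2>1 -> COPY to pp5. 6 ppages; refcounts: pp0:2 pp1:2 pp2:1 pp3:1 pp4:1 pp5:1
Op 9: write(P0, v1, 144). refcount(pp1)=2>1 -> COPY to pp6. 7 ppages; refcounts: pp0:2 pp1:1 pp2:1 pp3:1 pp4:1 pp5:1 pp6:1
Op 10: write(P3, v1, 126). refcount(pp4)=1 -> write in place. 7 ppages; refcounts: pp0:2 pp1:1 pp2:1 pp3:1 pp4:1 pp5:1 pp6:1

yes yes yes yes yes no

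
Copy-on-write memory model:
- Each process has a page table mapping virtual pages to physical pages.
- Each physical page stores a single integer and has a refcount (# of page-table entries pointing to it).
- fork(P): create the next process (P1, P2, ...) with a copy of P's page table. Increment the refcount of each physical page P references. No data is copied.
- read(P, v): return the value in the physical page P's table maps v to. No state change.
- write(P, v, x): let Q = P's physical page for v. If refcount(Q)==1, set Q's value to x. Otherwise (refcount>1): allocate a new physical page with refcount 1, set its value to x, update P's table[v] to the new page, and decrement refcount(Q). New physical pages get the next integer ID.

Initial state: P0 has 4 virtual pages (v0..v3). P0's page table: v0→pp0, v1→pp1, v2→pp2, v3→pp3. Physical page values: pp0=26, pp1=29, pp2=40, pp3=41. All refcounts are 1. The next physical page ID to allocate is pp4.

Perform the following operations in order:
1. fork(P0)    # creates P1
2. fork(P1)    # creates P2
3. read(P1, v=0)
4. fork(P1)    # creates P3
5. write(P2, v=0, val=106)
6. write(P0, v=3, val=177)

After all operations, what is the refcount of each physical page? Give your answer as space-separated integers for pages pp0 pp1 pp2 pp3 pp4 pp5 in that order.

Op 1: fork(P0) -> P1. 4 ppages; refcounts: pp0:2 pp1:2 pp2:2 pp3:2
Op 2: fork(P1) -> P2. 4 ppages; refcounts: pp0:3 pp1:3 pp2:3 pp3:3
Op 3: read(P1, v0) -> 26. No state change.
Op 4: fork(P1) -> P3. 4 ppages; refcounts: pp0:4 pp1:4 pp2:4 pp3:4
Op 5: write(P2, v0, 106). refcount(pp0)=4>1 -> COPY to pp4. 5 ppages; refcounts: pp0:3 pp1:4 pp2:4 pp3:4 pp4:1
Op 6: write(P0, v3, 177). refcount(pp3)=4>1 -> COPY to pp5. 6 ppages; refcounts: pp0:3 pp1:4 pp2:4 pp3:3 pp4:1 pp5:1

Answer: 3 4 4 3 1 1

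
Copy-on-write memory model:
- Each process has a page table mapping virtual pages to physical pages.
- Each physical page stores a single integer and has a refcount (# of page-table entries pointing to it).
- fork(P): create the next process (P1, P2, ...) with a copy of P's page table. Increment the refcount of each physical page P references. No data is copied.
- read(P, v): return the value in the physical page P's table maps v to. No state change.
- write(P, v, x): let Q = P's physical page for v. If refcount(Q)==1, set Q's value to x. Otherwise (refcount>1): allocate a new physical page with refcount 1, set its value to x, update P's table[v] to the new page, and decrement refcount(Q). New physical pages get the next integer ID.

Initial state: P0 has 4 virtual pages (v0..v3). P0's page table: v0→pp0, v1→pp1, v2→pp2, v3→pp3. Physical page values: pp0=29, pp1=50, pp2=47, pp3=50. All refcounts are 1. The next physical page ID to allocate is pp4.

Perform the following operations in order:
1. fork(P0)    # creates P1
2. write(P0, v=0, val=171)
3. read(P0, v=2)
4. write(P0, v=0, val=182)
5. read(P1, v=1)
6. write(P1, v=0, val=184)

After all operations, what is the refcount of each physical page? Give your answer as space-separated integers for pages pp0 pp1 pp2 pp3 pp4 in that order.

Answer: 1 2 2 2 1

Derivation:
Op 1: fork(P0) -> P1. 4 ppages; refcounts: pp0:2 pp1:2 pp2:2 pp3:2
Op 2: write(P0, v0, 171). refcount(pp0)=2>1 -> COPY to pp4. 5 ppages; refcounts: pp0:1 pp1:2 pp2:2 pp3:2 pp4:1
Op 3: read(P0, v2) -> 47. No state change.
Op 4: write(P0, v0, 182). refcount(pp4)=1 -> write in place. 5 ppages; refcounts: pp0:1 pp1:2 pp2:2 pp3:2 pp4:1
Op 5: read(P1, v1) -> 50. No state change.
Op 6: write(P1, v0, 184). refcount(pp0)=1 -> write in place. 5 ppages; refcounts: pp0:1 pp1:2 pp2:2 pp3:2 pp4:1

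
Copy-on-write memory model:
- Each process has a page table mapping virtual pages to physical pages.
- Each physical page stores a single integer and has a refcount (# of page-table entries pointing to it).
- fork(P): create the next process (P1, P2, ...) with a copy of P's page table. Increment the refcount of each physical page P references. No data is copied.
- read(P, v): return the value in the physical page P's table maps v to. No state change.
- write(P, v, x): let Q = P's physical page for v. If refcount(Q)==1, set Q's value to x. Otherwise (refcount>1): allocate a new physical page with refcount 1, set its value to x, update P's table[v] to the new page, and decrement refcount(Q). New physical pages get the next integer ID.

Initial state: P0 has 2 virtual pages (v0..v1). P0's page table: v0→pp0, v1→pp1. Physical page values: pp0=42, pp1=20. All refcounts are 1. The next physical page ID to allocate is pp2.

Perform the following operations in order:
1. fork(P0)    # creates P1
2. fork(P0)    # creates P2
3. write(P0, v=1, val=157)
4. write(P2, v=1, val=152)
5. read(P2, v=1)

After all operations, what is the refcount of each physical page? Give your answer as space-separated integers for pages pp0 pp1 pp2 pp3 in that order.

Answer: 3 1 1 1

Derivation:
Op 1: fork(P0) -> P1. 2 ppages; refcounts: pp0:2 pp1:2
Op 2: fork(P0) -> P2. 2 ppages; refcounts: pp0:3 pp1:3
Op 3: write(P0, v1, 157). refcount(pp1)=3>1 -> COPY to pp2. 3 ppages; refcounts: pp0:3 pp1:2 pp2:1
Op 4: write(P2, v1, 152). refcount(pp1)=2>1 -> COPY to pp3. 4 ppages; refcounts: pp0:3 pp1:1 pp2:1 pp3:1
Op 5: read(P2, v1) -> 152. No state change.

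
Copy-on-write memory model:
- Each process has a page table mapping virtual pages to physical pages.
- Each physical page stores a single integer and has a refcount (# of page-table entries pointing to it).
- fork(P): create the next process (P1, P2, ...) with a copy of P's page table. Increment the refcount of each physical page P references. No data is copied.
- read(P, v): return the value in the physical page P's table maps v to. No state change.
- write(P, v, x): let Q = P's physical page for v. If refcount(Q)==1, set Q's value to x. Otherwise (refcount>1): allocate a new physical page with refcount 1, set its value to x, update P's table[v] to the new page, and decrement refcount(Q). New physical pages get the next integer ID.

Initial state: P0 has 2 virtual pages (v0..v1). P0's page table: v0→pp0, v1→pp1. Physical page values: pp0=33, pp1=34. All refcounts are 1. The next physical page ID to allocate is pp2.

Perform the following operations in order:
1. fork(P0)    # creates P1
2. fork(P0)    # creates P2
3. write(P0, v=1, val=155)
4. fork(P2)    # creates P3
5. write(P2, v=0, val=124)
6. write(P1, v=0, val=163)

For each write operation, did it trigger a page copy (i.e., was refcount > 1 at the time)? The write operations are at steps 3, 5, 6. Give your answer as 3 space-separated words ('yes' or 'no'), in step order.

Op 1: fork(P0) -> P1. 2 ppages; refcounts: pp0:2 pp1:2
Op 2: fork(P0) -> P2. 2 ppages; refcounts: pp0:3 pp1:3
Op 3: write(P0, v1, 155). refcount(pp1)=3>1 -> COPY to pp2. 3 ppages; refcounts: pp0:3 pp1:2 pp2:1
Op 4: fork(P2) -> P3. 3 ppages; refcounts: pp0:4 pp1:3 pp2:1
Op 5: write(P2, v0, 124). refcount(pp0)=4>1 -> COPY to pp3. 4 ppages; refcounts: pp0:3 pp1:3 pp2:1 pp3:1
Op 6: write(P1, v0, 163). refcount(pp0)=3>1 -> COPY to pp4. 5 ppages; refcounts: pp0:2 pp1:3 pp2:1 pp3:1 pp4:1

yes yes yes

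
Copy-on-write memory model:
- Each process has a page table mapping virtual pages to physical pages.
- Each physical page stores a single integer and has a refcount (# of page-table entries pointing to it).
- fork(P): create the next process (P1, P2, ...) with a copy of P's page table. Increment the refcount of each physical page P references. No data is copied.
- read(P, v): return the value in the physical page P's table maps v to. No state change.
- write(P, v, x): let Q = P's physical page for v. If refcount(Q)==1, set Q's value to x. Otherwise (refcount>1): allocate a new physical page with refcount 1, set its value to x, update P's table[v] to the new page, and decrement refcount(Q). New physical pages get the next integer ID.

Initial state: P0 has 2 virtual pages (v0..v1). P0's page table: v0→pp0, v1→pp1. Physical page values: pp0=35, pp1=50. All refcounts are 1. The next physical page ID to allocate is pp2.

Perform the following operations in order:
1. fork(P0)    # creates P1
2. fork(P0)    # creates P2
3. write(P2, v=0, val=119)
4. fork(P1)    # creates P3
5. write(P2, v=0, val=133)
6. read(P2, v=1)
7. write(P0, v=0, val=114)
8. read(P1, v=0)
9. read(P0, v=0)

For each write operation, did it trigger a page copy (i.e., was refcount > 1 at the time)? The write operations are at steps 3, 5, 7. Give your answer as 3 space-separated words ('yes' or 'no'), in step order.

Op 1: fork(P0) -> P1. 2 ppages; refcounts: pp0:2 pp1:2
Op 2: fork(P0) -> P2. 2 ppages; refcounts: pp0:3 pp1:3
Op 3: write(P2, v0, 119). refcount(pp0)=3>1 -> COPY to pp2. 3 ppages; refcounts: pp0:2 pp1:3 pp2:1
Op 4: fork(P1) -> P3. 3 ppages; refcounts: pp0:3 pp1:4 pp2:1
Op 5: write(P2, v0, 133). refcount(pp2)=1 -> write in place. 3 ppages; refcounts: pp0:3 pp1:4 pp2:1
Op 6: read(P2, v1) -> 50. No state change.
Op 7: write(P0, v0, 114). refcount(pp0)=3>1 -> COPY to pp3. 4 ppages; refcounts: pp0:2 pp1:4 pp2:1 pp3:1
Op 8: read(P1, v0) -> 35. No state change.
Op 9: read(P0, v0) -> 114. No state change.

yes no yes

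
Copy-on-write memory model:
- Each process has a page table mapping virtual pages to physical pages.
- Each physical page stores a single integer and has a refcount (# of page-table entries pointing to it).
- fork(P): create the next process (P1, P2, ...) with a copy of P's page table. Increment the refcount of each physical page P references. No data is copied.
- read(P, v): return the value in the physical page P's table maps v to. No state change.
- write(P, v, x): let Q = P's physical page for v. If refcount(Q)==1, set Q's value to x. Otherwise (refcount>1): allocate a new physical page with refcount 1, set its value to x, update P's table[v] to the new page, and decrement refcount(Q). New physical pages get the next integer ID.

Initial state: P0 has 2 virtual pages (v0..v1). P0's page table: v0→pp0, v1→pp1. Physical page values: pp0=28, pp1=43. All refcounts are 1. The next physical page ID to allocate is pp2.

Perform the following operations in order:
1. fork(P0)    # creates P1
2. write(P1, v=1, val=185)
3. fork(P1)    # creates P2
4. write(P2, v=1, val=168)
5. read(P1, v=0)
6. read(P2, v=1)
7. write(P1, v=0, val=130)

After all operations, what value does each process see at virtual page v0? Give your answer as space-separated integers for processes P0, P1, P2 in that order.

Answer: 28 130 28

Derivation:
Op 1: fork(P0) -> P1. 2 ppages; refcounts: pp0:2 pp1:2
Op 2: write(P1, v1, 185). refcount(pp1)=2>1 -> COPY to pp2. 3 ppages; refcounts: pp0:2 pp1:1 pp2:1
Op 3: fork(P1) -> P2. 3 ppages; refcounts: pp0:3 pp1:1 pp2:2
Op 4: write(P2, v1, 168). refcount(pp2)=2>1 -> COPY to pp3. 4 ppages; refcounts: pp0:3 pp1:1 pp2:1 pp3:1
Op 5: read(P1, v0) -> 28. No state change.
Op 6: read(P2, v1) -> 168. No state change.
Op 7: write(P1, v0, 130). refcount(pp0)=3>1 -> COPY to pp4. 5 ppages; refcounts: pp0:2 pp1:1 pp2:1 pp3:1 pp4:1
P0: v0 -> pp0 = 28
P1: v0 -> pp4 = 130
P2: v0 -> pp0 = 28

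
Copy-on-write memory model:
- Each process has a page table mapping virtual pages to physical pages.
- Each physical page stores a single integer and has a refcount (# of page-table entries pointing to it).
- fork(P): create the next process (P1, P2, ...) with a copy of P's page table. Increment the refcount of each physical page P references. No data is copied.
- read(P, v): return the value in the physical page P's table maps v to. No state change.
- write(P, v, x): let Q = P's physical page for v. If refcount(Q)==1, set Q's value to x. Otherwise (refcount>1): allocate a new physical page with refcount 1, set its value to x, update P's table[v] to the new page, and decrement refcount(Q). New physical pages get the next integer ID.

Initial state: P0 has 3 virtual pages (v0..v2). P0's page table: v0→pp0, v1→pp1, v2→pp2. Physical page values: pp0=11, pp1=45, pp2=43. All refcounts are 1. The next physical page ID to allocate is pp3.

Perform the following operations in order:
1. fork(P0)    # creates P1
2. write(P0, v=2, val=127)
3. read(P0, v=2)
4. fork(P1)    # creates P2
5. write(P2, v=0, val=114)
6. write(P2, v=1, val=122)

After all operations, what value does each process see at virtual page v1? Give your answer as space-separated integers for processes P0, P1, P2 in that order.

Op 1: fork(P0) -> P1. 3 ppages; refcounts: pp0:2 pp1:2 pp2:2
Op 2: write(P0, v2, 127). refcount(pp2)=2>1 -> COPY to pp3. 4 ppages; refcounts: pp0:2 pp1:2 pp2:1 pp3:1
Op 3: read(P0, v2) -> 127. No state change.
Op 4: fork(P1) -> P2. 4 ppages; refcounts: pp0:3 pp1:3 pp2:2 pp3:1
Op 5: write(P2, v0, 114). refcount(pp0)=3>1 -> COPY to pp4. 5 ppages; refcounts: pp0:2 pp1:3 pp2:2 pp3:1 pp4:1
Op 6: write(P2, v1, 122). refcount(pp1)=3>1 -> COPY to pp5. 6 ppages; refcounts: pp0:2 pp1:2 pp2:2 pp3:1 pp4:1 pp5:1
P0: v1 -> pp1 = 45
P1: v1 -> pp1 = 45
P2: v1 -> pp5 = 122

Answer: 45 45 122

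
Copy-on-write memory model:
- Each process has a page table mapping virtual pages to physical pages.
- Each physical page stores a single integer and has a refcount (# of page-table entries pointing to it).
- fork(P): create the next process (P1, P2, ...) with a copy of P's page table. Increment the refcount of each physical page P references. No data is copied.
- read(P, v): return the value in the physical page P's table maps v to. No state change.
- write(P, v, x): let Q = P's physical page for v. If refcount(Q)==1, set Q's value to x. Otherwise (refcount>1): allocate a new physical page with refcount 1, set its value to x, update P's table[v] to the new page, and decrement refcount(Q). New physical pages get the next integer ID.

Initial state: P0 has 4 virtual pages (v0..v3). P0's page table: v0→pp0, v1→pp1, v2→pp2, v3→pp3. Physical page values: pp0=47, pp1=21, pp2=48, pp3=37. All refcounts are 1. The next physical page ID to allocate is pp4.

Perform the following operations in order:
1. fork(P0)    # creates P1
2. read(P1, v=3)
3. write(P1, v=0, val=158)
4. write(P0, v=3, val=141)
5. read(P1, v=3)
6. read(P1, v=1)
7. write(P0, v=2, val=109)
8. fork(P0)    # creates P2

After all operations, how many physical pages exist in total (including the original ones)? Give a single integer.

Op 1: fork(P0) -> P1. 4 ppages; refcounts: pp0:2 pp1:2 pp2:2 pp3:2
Op 2: read(P1, v3) -> 37. No state change.
Op 3: write(P1, v0, 158). refcount(pp0)=2>1 -> COPY to pp4. 5 ppages; refcounts: pp0:1 pp1:2 pp2:2 pp3:2 pp4:1
Op 4: write(P0, v3, 141). refcount(pp3)=2>1 -> COPY to pp5. 6 ppages; refcounts: pp0:1 pp1:2 pp2:2 pp3:1 pp4:1 pp5:1
Op 5: read(P1, v3) -> 37. No state change.
Op 6: read(P1, v1) -> 21. No state change.
Op 7: write(P0, v2, 109). refcount(pp2)=2>1 -> COPY to pp6. 7 ppages; refcounts: pp0:1 pp1:2 pp2:1 pp3:1 pp4:1 pp5:1 pp6:1
Op 8: fork(P0) -> P2. 7 ppages; refcounts: pp0:2 pp1:3 pp2:1 pp3:1 pp4:1 pp5:2 pp6:2

Answer: 7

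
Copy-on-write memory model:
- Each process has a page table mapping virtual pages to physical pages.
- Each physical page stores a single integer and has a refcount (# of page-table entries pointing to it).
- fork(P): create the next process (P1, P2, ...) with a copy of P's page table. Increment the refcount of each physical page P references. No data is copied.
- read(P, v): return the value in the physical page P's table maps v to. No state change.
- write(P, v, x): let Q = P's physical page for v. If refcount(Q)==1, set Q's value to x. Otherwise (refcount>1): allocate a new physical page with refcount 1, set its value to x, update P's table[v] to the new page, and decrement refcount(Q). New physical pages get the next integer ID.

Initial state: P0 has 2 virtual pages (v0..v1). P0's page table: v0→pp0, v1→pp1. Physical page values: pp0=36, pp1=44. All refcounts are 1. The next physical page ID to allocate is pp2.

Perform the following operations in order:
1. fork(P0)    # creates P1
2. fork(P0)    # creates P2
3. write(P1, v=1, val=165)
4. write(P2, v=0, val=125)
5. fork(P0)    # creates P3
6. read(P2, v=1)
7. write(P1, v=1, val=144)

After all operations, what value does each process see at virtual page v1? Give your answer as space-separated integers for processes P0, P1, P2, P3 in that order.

Op 1: fork(P0) -> P1. 2 ppages; refcounts: pp0:2 pp1:2
Op 2: fork(P0) -> P2. 2 ppages; refcounts: pp0:3 pp1:3
Op 3: write(P1, v1, 165). refcount(pp1)=3>1 -> COPY to pp2. 3 ppages; refcounts: pp0:3 pp1:2 pp2:1
Op 4: write(P2, v0, 125). refcount(pp0)=3>1 -> COPY to pp3. 4 ppages; refcounts: pp0:2 pp1:2 pp2:1 pp3:1
Op 5: fork(P0) -> P3. 4 ppages; refcounts: pp0:3 pp1:3 pp2:1 pp3:1
Op 6: read(P2, v1) -> 44. No state change.
Op 7: write(P1, v1, 144). refcount(pp2)=1 -> write in place. 4 ppages; refcounts: pp0:3 pp1:3 pp2:1 pp3:1
P0: v1 -> pp1 = 44
P1: v1 -> pp2 = 144
P2: v1 -> pp1 = 44
P3: v1 -> pp1 = 44

Answer: 44 144 44 44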